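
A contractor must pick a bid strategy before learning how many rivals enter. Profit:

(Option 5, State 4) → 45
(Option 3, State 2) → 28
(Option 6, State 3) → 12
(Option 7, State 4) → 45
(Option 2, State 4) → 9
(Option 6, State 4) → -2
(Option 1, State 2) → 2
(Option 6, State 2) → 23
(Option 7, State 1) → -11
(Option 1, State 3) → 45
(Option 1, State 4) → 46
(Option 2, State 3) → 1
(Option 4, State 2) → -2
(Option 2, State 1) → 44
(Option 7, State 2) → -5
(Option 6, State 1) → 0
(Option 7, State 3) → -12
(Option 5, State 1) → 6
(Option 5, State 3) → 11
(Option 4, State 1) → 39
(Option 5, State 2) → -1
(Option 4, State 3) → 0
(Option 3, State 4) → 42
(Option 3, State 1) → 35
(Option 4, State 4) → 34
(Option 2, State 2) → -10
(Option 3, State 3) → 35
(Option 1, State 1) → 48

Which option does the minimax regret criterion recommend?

Column bests: State 1=48, State 2=28, State 3=45, State 4=46.
Option 1 regrets: 0, 26, 0, 0 → max 26
Option 2 regrets: 4, 38, 44, 37 → max 44
Option 3 regrets: 13, 0, 10, 4 → max 13
Option 4 regrets: 9, 30, 45, 12 → max 45
Option 5 regrets: 42, 29, 34, 1 → max 42
Option 6 regrets: 48, 5, 33, 48 → max 48
Option 7 regrets: 59, 33, 57, 1 → max 59
Smallest max regret = 13 → Option 3.

Option 3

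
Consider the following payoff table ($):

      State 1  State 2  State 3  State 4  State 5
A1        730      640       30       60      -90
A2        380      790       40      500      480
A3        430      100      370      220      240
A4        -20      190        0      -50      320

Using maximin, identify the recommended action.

Row minima: A1=-90, A2=40, A3=100, A4=-50
Best worst-case = 100 → A3.

A3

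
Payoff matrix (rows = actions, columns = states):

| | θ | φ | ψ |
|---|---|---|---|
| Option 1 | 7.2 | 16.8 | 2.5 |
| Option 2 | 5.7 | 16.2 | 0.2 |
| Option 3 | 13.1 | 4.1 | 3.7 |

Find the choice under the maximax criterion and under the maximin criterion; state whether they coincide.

maximax → Option 1; maximin → Option 3 (disagree)

Row maxima: Option 1=16.8, Option 2=16.2, Option 3=13.1
Best best-case = 16.8 → Option 1.
Row minima: Option 1=2.5, Option 2=0.2, Option 3=3.7
Best worst-case = 3.7 → Option 3.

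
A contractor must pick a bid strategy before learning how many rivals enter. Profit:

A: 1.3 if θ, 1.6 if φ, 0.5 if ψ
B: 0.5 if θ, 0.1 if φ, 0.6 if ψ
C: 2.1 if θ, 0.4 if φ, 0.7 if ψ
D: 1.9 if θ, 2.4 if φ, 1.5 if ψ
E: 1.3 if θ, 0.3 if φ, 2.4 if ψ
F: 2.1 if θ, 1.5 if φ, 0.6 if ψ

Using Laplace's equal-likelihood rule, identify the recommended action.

Row averages: A=17/15, B=0.4, C=16/15, D=29/15, E=4/3, F=1.4
Highest average = 29/15 → D.

D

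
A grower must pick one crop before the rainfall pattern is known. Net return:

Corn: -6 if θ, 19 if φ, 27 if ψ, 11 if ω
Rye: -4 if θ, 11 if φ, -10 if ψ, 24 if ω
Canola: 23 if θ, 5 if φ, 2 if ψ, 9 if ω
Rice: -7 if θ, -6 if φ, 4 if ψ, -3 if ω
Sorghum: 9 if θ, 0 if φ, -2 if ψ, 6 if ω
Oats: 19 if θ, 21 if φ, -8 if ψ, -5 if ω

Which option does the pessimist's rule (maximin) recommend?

Row minima: Corn=-6, Rye=-10, Canola=2, Rice=-7, Sorghum=-2, Oats=-8
Best worst-case = 2 → Canola.

Canola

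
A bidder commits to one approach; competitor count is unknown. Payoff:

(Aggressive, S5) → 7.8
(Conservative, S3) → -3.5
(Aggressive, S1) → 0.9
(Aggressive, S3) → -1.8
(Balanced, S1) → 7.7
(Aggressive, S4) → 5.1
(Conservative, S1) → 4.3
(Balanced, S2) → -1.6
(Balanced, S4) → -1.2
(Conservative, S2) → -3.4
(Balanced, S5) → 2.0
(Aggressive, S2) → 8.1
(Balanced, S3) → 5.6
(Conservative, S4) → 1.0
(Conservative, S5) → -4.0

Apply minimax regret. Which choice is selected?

Aggressive

Column bests: S1=7.7, S2=8.1, S3=5.6, S4=5.1, S5=7.8.
Conservative regrets: 3.4, 11.5, 9.1, 4.1, 11.8 → max 11.8
Balanced regrets: 0.0, 9.7, 0.0, 6.3, 5.8 → max 9.7
Aggressive regrets: 6.8, 0.0, 7.4, 0.0, 0.0 → max 7.4
Smallest max regret = 7.4 → Aggressive.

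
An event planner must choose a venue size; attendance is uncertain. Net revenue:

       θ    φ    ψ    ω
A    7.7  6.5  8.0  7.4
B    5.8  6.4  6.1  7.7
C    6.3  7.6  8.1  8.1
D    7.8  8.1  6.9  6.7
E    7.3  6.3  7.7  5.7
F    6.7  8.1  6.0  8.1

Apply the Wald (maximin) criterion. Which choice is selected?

D

Row minima: A=6.5, B=5.8, C=6.3, D=6.7, E=5.7, F=6.0
Best worst-case = 6.7 → D.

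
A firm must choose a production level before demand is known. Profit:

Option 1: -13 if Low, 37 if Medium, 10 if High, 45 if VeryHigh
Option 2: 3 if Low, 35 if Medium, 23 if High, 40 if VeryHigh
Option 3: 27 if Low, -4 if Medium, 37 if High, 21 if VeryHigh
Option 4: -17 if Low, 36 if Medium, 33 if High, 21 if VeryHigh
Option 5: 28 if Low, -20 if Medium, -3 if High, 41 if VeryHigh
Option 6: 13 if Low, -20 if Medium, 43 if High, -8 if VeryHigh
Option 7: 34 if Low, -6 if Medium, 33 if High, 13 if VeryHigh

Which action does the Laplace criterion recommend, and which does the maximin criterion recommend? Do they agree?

laplace → Option 2; maximin → Option 2 (agree)

Row averages: Option 1=19.75, Option 2=25.25, Option 3=20.25, Option 4=18.25, Option 5=11.5, Option 6=7, Option 7=18.5
Highest average = 25.25 → Option 2.
Row minima: Option 1=-13, Option 2=3, Option 3=-4, Option 4=-17, Option 5=-20, Option 6=-20, Option 7=-6
Best worst-case = 3 → Option 2.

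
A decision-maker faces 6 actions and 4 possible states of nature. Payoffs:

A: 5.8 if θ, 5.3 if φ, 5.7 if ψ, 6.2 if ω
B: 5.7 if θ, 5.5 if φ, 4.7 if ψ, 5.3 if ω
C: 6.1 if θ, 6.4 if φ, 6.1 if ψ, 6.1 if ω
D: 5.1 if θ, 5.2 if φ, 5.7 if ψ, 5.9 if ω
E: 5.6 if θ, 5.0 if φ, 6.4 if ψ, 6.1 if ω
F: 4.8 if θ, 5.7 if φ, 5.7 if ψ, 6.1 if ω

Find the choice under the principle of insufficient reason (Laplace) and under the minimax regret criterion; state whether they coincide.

Row averages: A=5.75, B=5.3, C=6.175, D=5.475, E=5.775, F=5.575
Highest average = 6.175 → C.
Column bests: θ=6.1, φ=6.4, ψ=6.4, ω=6.2.
A regrets: 0.3, 1.1, 0.7, 0.0 → max 1.1
B regrets: 0.4, 0.9, 1.7, 0.9 → max 1.7
C regrets: 0.0, 0.0, 0.3, 0.1 → max 0.3
D regrets: 1.0, 1.2, 0.7, 0.3 → max 1.2
E regrets: 0.5, 1.4, 0.0, 0.1 → max 1.4
F regrets: 1.3, 0.7, 0.7, 0.1 → max 1.3
Smallest max regret = 0.3 → C.

laplace → C; minimax regret → C (agree)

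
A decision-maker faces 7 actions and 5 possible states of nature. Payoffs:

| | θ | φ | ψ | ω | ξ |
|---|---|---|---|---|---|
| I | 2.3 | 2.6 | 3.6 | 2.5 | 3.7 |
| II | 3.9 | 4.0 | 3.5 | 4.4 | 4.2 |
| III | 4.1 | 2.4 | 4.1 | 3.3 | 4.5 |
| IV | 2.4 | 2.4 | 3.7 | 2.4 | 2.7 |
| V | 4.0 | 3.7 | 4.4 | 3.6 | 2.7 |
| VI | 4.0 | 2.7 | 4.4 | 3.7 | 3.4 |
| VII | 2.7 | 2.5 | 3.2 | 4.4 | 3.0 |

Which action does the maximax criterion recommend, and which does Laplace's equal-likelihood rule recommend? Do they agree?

Row maxima: I=3.7, II=4.4, III=4.5, IV=3.7, V=4.4, VI=4.4, VII=4.4
Best best-case = 4.5 → III.
Row averages: I=2.94, II=4, III=3.68, IV=2.72, V=3.68, VI=3.64, VII=3.16
Highest average = 4 → II.

maximax → III; laplace → II (disagree)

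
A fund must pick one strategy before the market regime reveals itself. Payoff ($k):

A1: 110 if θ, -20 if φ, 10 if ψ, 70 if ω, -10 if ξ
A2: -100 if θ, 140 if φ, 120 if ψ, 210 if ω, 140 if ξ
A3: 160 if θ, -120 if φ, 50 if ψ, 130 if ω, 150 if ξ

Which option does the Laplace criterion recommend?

Row averages: A1=32, A2=102, A3=74
Highest average = 102 → A2.

A2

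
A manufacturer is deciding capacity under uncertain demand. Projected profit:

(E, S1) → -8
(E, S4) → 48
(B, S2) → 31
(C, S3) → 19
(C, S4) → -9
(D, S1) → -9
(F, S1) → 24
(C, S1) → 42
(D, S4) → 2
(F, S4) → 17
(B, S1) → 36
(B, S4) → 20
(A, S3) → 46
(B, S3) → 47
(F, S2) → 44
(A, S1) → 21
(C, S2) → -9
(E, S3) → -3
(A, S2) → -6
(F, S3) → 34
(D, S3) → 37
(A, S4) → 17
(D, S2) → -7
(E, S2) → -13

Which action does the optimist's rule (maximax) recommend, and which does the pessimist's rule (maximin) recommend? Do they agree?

maximax → E; maximin → B (disagree)

Row maxima: A=46, B=47, C=42, D=37, E=48, F=44
Best best-case = 48 → E.
Row minima: A=-6, B=20, C=-9, D=-9, E=-13, F=17
Best worst-case = 20 → B.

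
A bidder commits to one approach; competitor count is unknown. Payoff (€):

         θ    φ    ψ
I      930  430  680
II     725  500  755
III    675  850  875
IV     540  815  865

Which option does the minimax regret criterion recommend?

III

Column bests: θ=930, φ=850, ψ=875.
I regrets: 0, 420, 195 → max 420
II regrets: 205, 350, 120 → max 350
III regrets: 255, 0, 0 → max 255
IV regrets: 390, 35, 10 → max 390
Smallest max regret = 255 → III.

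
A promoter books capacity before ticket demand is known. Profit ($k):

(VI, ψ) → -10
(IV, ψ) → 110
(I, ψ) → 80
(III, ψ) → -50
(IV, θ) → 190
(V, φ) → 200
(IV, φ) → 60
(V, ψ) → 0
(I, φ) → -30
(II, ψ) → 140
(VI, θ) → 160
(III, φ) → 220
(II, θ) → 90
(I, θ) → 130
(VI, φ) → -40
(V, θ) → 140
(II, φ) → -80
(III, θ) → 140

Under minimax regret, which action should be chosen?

Column bests: θ=190, φ=220, ψ=140.
I regrets: 60, 250, 60 → max 250
II regrets: 100, 300, 0 → max 300
III regrets: 50, 0, 190 → max 190
IV regrets: 0, 160, 30 → max 160
V regrets: 50, 20, 140 → max 140
VI regrets: 30, 260, 150 → max 260
Smallest max regret = 140 → V.

V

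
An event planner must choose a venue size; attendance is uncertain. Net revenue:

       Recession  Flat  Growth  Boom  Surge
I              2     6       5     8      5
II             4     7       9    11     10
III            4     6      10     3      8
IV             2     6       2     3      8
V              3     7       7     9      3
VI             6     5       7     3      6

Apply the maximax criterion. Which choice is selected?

II

Row maxima: I=8, II=11, III=10, IV=8, V=9, VI=7
Best best-case = 11 → II.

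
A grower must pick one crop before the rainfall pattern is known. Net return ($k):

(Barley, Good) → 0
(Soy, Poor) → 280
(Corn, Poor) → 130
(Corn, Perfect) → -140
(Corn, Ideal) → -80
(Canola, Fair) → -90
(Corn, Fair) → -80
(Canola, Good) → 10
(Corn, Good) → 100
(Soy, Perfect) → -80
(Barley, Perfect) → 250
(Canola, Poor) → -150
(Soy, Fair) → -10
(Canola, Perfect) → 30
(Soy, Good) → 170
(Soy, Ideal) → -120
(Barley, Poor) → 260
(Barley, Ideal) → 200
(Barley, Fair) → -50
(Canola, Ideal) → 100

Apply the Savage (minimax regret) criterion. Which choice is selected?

Barley

Column bests: Poor=280, Fair=-10, Good=170, Ideal=200, Perfect=250.
Barley regrets: 20, 40, 170, 0, 0 → max 170
Corn regrets: 150, 70, 70, 280, 390 → max 390
Canola regrets: 430, 80, 160, 100, 220 → max 430
Soy regrets: 0, 0, 0, 320, 330 → max 330
Smallest max regret = 170 → Barley.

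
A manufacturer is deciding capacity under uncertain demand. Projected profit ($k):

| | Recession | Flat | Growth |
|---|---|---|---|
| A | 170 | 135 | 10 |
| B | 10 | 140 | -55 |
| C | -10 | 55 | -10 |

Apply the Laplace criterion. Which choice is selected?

Row averages: A=105, B=95/3, C=35/3
Highest average = 105 → A.

A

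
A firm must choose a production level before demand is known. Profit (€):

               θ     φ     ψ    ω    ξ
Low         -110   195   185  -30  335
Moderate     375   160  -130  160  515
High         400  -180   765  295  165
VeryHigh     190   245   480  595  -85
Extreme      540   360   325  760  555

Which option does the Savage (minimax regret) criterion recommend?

Extreme

Column bests: θ=540, φ=360, ψ=765, ω=760, ξ=555.
Low regrets: 650, 165, 580, 790, 220 → max 790
Moderate regrets: 165, 200, 895, 600, 40 → max 895
High regrets: 140, 540, 0, 465, 390 → max 540
VeryHigh regrets: 350, 115, 285, 165, 640 → max 640
Extreme regrets: 0, 0, 440, 0, 0 → max 440
Smallest max regret = 440 → Extreme.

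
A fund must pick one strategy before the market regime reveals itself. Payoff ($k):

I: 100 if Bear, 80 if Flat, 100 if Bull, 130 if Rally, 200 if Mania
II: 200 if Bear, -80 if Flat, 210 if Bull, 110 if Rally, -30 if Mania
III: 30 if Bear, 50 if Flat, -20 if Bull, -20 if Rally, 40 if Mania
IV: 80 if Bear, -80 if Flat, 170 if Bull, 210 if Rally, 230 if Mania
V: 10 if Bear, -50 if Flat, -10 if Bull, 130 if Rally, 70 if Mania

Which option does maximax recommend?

Row maxima: I=200, II=210, III=50, IV=230, V=130
Best best-case = 230 → IV.

IV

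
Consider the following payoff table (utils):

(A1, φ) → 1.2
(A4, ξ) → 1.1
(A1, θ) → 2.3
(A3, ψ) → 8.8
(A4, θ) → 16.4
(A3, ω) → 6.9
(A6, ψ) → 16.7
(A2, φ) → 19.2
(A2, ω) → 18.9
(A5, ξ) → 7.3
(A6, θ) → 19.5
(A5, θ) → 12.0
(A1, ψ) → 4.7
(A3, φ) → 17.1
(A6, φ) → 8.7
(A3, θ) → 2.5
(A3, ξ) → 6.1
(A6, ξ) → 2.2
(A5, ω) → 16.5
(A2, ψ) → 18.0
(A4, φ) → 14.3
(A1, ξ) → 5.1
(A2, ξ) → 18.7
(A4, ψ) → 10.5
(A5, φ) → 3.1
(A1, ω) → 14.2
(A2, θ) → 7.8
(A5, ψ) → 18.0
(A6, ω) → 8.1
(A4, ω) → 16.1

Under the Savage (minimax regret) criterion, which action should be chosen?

A2

Column bests: θ=19.5, φ=19.2, ψ=18.0, ω=18.9, ξ=18.7.
A1 regrets: 17.2, 18.0, 13.3, 4.7, 13.6 → max 18.0
A2 regrets: 11.7, 0.0, 0.0, 0.0, 0.0 → max 11.7
A3 regrets: 17.0, 2.1, 9.2, 12.0, 12.6 → max 17.0
A4 regrets: 3.1, 4.9, 7.5, 2.8, 17.6 → max 17.6
A5 regrets: 7.5, 16.1, 0.0, 2.4, 11.4 → max 16.1
A6 regrets: 0.0, 10.5, 1.3, 10.8, 16.5 → max 16.5
Smallest max regret = 11.7 → A2.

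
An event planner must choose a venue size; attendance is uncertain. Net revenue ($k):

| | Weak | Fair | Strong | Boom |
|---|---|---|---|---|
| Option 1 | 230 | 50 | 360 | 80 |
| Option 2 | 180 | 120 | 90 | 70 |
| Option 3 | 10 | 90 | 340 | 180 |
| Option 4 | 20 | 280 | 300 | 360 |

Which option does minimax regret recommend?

Column bests: Weak=230, Fair=280, Strong=360, Boom=360.
Option 1 regrets: 0, 230, 0, 280 → max 280
Option 2 regrets: 50, 160, 270, 290 → max 290
Option 3 regrets: 220, 190, 20, 180 → max 220
Option 4 regrets: 210, 0, 60, 0 → max 210
Smallest max regret = 210 → Option 4.

Option 4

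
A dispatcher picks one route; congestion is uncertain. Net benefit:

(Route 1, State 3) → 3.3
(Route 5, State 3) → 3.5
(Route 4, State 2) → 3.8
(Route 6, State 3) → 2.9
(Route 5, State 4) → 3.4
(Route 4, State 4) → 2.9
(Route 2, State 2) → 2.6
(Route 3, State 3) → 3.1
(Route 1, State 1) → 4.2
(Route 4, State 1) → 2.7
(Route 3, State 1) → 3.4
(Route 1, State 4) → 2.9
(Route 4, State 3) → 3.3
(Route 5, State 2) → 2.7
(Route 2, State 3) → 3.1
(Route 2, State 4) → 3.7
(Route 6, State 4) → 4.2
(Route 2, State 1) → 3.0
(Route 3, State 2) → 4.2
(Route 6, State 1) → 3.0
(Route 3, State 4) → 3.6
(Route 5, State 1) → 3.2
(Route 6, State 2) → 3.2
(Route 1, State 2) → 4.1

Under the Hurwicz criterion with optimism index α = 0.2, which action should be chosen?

Route 1: 0.2·4.2 + 0.8·2.9 = 3.16
Route 2: 0.2·3.7 + 0.8·2.6 = 2.82
Route 3: 0.2·4.2 + 0.8·3.1 = 3.32
Route 4: 0.2·3.8 + 0.8·2.7 = 2.92
Route 5: 0.2·3.5 + 0.8·2.7 = 2.86
Route 6: 0.2·4.2 + 0.8·2.9 = 3.16
Highest Hurwicz score = 3.32 → Route 3.

Route 3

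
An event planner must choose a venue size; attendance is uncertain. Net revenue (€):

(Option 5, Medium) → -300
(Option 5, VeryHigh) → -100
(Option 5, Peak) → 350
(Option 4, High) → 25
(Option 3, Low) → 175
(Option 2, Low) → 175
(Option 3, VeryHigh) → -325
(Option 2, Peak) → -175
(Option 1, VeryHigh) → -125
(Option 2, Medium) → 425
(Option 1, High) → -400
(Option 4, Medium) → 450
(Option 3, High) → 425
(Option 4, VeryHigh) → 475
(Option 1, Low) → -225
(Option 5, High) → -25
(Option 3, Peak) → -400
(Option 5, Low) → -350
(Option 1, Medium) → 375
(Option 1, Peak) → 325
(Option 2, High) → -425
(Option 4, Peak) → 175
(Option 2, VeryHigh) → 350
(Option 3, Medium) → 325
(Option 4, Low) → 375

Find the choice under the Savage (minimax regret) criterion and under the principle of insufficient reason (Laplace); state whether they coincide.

minimax regret → Option 4; laplace → Option 4 (agree)

Column bests: Low=375, Medium=450, High=425, VeryHigh=475, Peak=350.
Option 1 regrets: 600, 75, 825, 600, 25 → max 825
Option 2 regrets: 200, 25, 850, 125, 525 → max 850
Option 3 regrets: 200, 125, 0, 800, 750 → max 800
Option 4 regrets: 0, 0, 400, 0, 175 → max 400
Option 5 regrets: 725, 750, 450, 575, 0 → max 750
Smallest max regret = 400 → Option 4.
Row averages: Option 1=-10, Option 2=70, Option 3=40, Option 4=300, Option 5=-85
Highest average = 300 → Option 4.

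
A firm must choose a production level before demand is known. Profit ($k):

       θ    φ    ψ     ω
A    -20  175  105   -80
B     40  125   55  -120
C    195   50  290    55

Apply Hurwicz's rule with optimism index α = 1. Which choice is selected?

A: 1·175 + 0·(-80) = 175
B: 1·125 + 0·(-120) = 125
C: 1·290 + 0·50 = 290
Highest Hurwicz score = 290 → C.

C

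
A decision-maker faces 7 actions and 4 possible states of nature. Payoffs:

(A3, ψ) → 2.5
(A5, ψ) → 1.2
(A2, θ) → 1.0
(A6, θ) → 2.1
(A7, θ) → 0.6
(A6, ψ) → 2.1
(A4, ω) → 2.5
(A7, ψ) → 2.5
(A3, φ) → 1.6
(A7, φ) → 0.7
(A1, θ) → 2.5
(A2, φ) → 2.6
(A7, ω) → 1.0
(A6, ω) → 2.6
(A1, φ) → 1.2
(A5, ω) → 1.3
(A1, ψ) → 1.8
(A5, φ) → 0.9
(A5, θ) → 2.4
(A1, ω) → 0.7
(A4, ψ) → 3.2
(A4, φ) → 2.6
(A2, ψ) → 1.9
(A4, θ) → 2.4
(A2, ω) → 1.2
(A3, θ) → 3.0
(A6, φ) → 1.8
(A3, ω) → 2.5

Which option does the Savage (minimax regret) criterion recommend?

Column bests: θ=3.0, φ=2.6, ψ=3.2, ω=2.6.
A1 regrets: 0.5, 1.4, 1.4, 1.9 → max 1.9
A2 regrets: 2.0, 0.0, 1.3, 1.4 → max 2.0
A3 regrets: 0.0, 1.0, 0.7, 0.1 → max 1.0
A4 regrets: 0.6, 0.0, 0.0, 0.1 → max 0.6
A5 regrets: 0.6, 1.7, 2.0, 1.3 → max 2.0
A6 regrets: 0.9, 0.8, 1.1, 0.0 → max 1.1
A7 regrets: 2.4, 1.9, 0.7, 1.6 → max 2.4
Smallest max regret = 0.6 → A4.

A4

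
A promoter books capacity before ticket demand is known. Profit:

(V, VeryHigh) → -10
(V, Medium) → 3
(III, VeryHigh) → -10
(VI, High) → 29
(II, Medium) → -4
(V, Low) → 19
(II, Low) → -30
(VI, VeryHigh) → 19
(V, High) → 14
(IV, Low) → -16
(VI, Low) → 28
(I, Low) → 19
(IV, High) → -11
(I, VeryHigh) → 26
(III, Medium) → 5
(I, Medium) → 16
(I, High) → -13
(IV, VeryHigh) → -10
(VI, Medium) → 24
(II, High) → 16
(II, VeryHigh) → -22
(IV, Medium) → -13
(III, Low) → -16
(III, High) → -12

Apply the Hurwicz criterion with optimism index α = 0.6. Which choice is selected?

VI

I: 0.6·26 + 0.4·(-13) = 10.4
II: 0.6·16 + 0.4·(-30) = -2.4
III: 0.6·5 + 0.4·(-16) = -3.4
IV: 0.6·(-10) + 0.4·(-16) = -12.4
V: 0.6·19 + 0.4·(-10) = 7.4
VI: 0.6·29 + 0.4·19 = 25
Highest Hurwicz score = 25 → VI.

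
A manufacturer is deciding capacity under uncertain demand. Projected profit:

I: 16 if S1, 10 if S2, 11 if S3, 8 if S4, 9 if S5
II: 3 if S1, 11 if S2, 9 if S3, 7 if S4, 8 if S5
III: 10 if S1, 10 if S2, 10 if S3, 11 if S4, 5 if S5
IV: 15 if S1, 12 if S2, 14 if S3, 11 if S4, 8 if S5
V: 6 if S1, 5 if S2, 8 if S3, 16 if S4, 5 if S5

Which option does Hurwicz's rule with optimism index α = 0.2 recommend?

I: 0.2·16 + 0.8·8 = 9.6
II: 0.2·11 + 0.8·3 = 4.6
III: 0.2·11 + 0.8·5 = 6.2
IV: 0.2·15 + 0.8·8 = 9.4
V: 0.2·16 + 0.8·5 = 7.2
Highest Hurwicz score = 9.6 → I.

I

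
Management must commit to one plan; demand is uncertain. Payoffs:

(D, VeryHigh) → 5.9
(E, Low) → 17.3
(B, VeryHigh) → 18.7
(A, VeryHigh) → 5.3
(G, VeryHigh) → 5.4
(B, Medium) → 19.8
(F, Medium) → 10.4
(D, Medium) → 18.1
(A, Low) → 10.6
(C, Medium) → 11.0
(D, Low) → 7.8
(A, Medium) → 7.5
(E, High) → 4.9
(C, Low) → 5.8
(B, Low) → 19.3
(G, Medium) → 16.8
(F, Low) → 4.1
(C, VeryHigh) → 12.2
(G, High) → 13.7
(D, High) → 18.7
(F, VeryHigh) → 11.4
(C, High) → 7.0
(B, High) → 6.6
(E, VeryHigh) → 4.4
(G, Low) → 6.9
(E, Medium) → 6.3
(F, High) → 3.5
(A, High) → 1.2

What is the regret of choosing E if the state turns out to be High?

13.8

Best payoff under High is 18.7.
Regret = 18.7 − 4.9 = 13.8.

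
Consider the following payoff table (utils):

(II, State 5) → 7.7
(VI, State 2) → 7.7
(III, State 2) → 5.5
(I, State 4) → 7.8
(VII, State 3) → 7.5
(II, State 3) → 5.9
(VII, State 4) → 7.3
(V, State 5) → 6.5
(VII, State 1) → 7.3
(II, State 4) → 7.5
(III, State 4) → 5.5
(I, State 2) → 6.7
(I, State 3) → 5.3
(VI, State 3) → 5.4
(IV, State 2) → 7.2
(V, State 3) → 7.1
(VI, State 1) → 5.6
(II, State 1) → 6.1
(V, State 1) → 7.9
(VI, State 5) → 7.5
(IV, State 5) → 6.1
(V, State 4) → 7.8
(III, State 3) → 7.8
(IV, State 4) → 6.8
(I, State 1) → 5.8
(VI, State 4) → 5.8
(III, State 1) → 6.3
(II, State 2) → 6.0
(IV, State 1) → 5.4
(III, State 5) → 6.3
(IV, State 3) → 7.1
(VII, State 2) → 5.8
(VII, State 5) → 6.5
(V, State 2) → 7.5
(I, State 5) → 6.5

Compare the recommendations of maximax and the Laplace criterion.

maximax → V; laplace → V (agree)

Row maxima: I=7.8, II=7.7, III=7.8, IV=7.2, V=7.9, VI=7.7, VII=7.5
Best best-case = 7.9 → V.
Row averages: I=6.42, II=6.64, III=6.28, IV=6.52, V=7.36, VI=6.4, VII=6.88
Highest average = 7.36 → V.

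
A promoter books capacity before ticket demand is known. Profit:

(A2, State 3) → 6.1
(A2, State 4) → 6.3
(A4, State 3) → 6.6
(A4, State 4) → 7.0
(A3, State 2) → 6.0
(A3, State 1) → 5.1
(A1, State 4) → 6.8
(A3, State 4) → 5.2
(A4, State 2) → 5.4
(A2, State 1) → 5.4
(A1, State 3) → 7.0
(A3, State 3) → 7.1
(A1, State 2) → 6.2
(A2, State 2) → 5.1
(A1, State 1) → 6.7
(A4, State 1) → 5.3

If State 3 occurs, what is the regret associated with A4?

0.5

Best payoff under State 3 is 7.1.
Regret = 7.1 − 6.6 = 0.5.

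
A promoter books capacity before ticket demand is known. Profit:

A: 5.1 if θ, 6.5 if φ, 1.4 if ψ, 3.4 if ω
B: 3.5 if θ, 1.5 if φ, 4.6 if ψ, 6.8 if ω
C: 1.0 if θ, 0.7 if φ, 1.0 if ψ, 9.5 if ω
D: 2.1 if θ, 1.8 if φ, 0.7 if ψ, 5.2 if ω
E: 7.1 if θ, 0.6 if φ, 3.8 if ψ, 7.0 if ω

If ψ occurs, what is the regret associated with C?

Best payoff under ψ is 4.6.
Regret = 4.6 − 1.0 = 3.6.

3.6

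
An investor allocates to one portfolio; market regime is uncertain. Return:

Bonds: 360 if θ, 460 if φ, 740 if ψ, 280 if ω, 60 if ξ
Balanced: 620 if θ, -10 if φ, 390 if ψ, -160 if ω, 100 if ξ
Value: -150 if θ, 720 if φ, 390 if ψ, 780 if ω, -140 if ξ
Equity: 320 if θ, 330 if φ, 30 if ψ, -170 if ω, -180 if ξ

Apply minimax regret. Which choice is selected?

Column bests: θ=620, φ=720, ψ=740, ω=780, ξ=100.
Bonds regrets: 260, 260, 0, 500, 40 → max 500
Balanced regrets: 0, 730, 350, 940, 0 → max 940
Value regrets: 770, 0, 350, 0, 240 → max 770
Equity regrets: 300, 390, 710, 950, 280 → max 950
Smallest max regret = 500 → Bonds.

Bonds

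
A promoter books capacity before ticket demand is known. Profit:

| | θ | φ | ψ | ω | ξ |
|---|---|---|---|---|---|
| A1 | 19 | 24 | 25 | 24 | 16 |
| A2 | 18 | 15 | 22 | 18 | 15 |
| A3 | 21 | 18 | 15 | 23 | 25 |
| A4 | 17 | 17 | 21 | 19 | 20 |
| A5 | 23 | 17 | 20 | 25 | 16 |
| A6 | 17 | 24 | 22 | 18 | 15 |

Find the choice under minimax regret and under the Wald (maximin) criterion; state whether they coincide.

Column bests: θ=23, φ=24, ψ=25, ω=25, ξ=25.
A1 regrets: 4, 0, 0, 1, 9 → max 9
A2 regrets: 5, 9, 3, 7, 10 → max 10
A3 regrets: 2, 6, 10, 2, 0 → max 10
A4 regrets: 6, 7, 4, 6, 5 → max 7
A5 regrets: 0, 7, 5, 0, 9 → max 9
A6 regrets: 6, 0, 3, 7, 10 → max 10
Smallest max regret = 7 → A4.
Row minima: A1=16, A2=15, A3=15, A4=17, A5=16, A6=15
Best worst-case = 17 → A4.

minimax regret → A4; maximin → A4 (agree)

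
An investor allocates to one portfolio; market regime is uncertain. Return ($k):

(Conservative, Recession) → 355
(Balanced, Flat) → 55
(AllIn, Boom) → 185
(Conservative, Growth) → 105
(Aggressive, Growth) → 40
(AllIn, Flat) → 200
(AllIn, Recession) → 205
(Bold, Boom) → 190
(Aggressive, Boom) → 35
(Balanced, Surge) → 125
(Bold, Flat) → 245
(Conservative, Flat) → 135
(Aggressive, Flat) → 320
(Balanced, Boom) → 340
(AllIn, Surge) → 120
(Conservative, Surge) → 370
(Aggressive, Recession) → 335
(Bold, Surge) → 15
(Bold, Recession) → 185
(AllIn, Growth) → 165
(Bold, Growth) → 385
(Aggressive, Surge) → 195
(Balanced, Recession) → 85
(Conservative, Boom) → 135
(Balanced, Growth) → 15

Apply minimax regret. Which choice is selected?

AllIn

Column bests: Recession=355, Flat=320, Growth=385, Boom=340, Surge=370.
Conservative regrets: 0, 185, 280, 205, 0 → max 280
Balanced regrets: 270, 265, 370, 0, 245 → max 370
Aggressive regrets: 20, 0, 345, 305, 175 → max 345
Bold regrets: 170, 75, 0, 150, 355 → max 355
AllIn regrets: 150, 120, 220, 155, 250 → max 250
Smallest max regret = 250 → AllIn.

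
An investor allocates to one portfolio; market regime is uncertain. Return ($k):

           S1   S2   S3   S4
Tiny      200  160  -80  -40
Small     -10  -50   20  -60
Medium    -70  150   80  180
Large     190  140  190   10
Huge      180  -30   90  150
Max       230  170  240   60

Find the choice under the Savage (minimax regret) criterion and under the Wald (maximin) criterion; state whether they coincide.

Column bests: S1=230, S2=170, S3=240, S4=180.
Tiny regrets: 30, 10, 320, 220 → max 320
Small regrets: 240, 220, 220, 240 → max 240
Medium regrets: 300, 20, 160, 0 → max 300
Large regrets: 40, 30, 50, 170 → max 170
Huge regrets: 50, 200, 150, 30 → max 200
Max regrets: 0, 0, 0, 120 → max 120
Smallest max regret = 120 → Max.
Row minima: Tiny=-80, Small=-60, Medium=-70, Large=10, Huge=-30, Max=60
Best worst-case = 60 → Max.

minimax regret → Max; maximin → Max (agree)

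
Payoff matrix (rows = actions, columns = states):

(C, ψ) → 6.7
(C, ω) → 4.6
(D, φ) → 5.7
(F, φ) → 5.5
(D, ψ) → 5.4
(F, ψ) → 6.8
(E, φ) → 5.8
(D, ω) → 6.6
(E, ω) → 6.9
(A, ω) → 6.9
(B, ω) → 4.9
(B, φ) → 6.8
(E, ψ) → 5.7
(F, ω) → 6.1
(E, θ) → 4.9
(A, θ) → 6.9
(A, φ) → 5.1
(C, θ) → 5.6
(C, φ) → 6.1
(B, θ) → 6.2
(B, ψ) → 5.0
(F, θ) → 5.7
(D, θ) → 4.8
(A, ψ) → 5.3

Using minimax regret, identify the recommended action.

Column bests: θ=6.9, φ=6.8, ψ=6.8, ω=6.9.
A regrets: 0.0, 1.7, 1.5, 0.0 → max 1.7
B regrets: 0.7, 0.0, 1.8, 2.0 → max 2.0
C regrets: 1.3, 0.7, 0.1, 2.3 → max 2.3
D regrets: 2.1, 1.1, 1.4, 0.3 → max 2.1
E regrets: 2.0, 1.0, 1.1, 0.0 → max 2.0
F regrets: 1.2, 1.3, 0.0, 0.8 → max 1.3
Smallest max regret = 1.3 → F.

F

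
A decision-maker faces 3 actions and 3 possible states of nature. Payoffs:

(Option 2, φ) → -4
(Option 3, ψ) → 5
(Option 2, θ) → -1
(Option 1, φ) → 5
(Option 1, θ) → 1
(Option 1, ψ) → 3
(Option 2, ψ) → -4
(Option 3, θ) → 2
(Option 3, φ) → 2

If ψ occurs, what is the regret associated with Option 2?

9

Best payoff under ψ is 5.
Regret = 5 − (-4) = 9.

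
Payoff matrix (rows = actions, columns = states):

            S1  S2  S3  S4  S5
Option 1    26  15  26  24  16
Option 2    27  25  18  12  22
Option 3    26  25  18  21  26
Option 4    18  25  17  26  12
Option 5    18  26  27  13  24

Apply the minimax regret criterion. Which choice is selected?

Option 3

Column bests: S1=27, S2=26, S3=27, S4=26, S5=26.
Option 1 regrets: 1, 11, 1, 2, 10 → max 11
Option 2 regrets: 0, 1, 9, 14, 4 → max 14
Option 3 regrets: 1, 1, 9, 5, 0 → max 9
Option 4 regrets: 9, 1, 10, 0, 14 → max 14
Option 5 regrets: 9, 0, 0, 13, 2 → max 13
Smallest max regret = 9 → Option 3.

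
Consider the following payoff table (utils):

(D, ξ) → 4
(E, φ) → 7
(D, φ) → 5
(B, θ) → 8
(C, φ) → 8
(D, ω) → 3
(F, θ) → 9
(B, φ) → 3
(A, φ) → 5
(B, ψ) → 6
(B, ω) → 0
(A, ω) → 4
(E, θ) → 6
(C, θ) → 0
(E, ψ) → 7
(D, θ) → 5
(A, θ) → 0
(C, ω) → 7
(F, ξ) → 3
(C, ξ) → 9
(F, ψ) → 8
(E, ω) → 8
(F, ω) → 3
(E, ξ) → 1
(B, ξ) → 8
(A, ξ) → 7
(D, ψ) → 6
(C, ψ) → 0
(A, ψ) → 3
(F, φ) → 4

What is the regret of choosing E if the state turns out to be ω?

0

Best payoff under ω is 8.
Regret = 8 − 8 = 0.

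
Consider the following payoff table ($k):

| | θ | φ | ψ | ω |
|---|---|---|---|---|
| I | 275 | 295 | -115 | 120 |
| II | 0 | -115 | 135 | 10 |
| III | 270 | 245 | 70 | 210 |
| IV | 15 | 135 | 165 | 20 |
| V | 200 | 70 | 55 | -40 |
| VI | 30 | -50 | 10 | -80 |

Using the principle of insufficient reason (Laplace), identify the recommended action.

III

Row averages: I=143.75, II=7.5, III=198.75, IV=83.75, V=71.25, VI=-22.5
Highest average = 198.75 → III.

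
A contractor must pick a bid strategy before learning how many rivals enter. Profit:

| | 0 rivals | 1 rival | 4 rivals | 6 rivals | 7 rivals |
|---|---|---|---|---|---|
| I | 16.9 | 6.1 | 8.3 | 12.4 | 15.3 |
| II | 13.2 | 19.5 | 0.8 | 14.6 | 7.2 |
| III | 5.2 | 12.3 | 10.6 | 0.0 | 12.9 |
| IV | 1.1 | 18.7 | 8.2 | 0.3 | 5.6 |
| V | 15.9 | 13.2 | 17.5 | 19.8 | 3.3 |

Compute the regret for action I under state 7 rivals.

Best payoff under 7 rivals is 15.3.
Regret = 15.3 − 15.3 = 0.0.

0.0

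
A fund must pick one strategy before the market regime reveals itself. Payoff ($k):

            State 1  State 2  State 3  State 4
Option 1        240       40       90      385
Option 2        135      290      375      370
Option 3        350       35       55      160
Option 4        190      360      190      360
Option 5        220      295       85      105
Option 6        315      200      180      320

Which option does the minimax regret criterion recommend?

Column bests: State 1=350, State 2=360, State 3=375, State 4=385.
Option 1 regrets: 110, 320, 285, 0 → max 320
Option 2 regrets: 215, 70, 0, 15 → max 215
Option 3 regrets: 0, 325, 320, 225 → max 325
Option 4 regrets: 160, 0, 185, 25 → max 185
Option 5 regrets: 130, 65, 290, 280 → max 290
Option 6 regrets: 35, 160, 195, 65 → max 195
Smallest max regret = 185 → Option 4.

Option 4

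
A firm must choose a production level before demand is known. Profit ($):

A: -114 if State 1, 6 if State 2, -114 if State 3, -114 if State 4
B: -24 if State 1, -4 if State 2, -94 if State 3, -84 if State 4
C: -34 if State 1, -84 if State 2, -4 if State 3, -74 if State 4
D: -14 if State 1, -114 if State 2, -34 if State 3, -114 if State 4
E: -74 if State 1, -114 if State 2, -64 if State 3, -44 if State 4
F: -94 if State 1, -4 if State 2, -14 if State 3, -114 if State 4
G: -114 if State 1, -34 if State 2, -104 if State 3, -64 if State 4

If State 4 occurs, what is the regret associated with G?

Best payoff under State 4 is -44.
Regret = -44 − (-64) = 20.

20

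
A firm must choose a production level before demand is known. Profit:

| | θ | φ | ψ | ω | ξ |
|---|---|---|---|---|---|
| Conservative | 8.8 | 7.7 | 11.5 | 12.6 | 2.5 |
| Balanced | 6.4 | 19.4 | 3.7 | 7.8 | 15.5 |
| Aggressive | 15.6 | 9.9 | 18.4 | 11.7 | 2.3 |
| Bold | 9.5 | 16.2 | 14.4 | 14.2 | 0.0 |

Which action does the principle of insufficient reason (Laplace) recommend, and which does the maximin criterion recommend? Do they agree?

Row averages: Conservative=8.62, Balanced=10.56, Aggressive=11.58, Bold=10.86
Highest average = 11.58 → Aggressive.
Row minima: Conservative=2.5, Balanced=3.7, Aggressive=2.3, Bold=0.0
Best worst-case = 3.7 → Balanced.

laplace → Aggressive; maximin → Balanced (disagree)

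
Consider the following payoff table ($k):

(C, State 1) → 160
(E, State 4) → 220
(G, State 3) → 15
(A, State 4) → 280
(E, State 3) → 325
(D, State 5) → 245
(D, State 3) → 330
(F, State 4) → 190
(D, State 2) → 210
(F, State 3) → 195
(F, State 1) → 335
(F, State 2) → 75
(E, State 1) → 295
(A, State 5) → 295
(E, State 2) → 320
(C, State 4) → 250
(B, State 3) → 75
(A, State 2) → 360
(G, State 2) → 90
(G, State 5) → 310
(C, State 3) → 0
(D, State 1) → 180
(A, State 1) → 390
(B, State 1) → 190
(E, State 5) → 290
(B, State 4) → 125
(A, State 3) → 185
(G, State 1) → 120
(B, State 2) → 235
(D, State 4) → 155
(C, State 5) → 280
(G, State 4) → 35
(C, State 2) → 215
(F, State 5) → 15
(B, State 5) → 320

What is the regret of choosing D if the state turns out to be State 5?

75

Best payoff under State 5 is 320.
Regret = 320 − 245 = 75.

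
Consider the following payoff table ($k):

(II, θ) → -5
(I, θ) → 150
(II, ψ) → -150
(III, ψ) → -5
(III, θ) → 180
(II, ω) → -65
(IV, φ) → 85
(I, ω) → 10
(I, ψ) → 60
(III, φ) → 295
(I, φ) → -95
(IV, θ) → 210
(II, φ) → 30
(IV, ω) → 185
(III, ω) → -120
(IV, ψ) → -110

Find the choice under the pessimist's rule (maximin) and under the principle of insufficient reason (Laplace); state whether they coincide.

Row minima: I=-95, II=-150, III=-120, IV=-110
Best worst-case = -95 → I.
Row averages: I=31.25, II=-47.5, III=87.5, IV=92.5
Highest average = 92.5 → IV.

maximin → I; laplace → IV (disagree)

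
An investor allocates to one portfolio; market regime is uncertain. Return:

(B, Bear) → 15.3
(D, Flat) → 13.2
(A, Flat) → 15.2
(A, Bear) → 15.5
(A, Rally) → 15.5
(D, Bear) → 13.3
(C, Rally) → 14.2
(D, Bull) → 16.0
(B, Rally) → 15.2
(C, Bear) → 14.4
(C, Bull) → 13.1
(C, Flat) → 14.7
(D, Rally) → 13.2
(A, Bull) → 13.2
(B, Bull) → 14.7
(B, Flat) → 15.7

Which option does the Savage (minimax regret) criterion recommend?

Column bests: Bear=15.5, Flat=15.7, Bull=16.0, Rally=15.5.
A regrets: 0.0, 0.5, 2.8, 0.0 → max 2.8
B regrets: 0.2, 0.0, 1.3, 0.3 → max 1.3
C regrets: 1.1, 1.0, 2.9, 1.3 → max 2.9
D regrets: 2.2, 2.5, 0.0, 2.3 → max 2.5
Smallest max regret = 1.3 → B.

B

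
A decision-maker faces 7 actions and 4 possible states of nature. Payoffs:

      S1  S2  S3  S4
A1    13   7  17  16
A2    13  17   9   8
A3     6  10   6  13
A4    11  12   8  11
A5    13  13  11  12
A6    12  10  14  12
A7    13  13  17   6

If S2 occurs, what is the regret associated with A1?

Best payoff under S2 is 17.
Regret = 17 − 7 = 10.

10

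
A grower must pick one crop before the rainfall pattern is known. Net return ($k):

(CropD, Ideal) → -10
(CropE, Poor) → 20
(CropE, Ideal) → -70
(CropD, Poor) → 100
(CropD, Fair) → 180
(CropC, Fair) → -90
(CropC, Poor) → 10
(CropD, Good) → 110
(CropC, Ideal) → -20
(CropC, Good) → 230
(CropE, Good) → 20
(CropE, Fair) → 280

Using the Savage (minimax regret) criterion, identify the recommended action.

Column bests: Poor=100, Fair=280, Good=230, Ideal=-10.
CropC regrets: 90, 370, 0, 10 → max 370
CropE regrets: 80, 0, 210, 60 → max 210
CropD regrets: 0, 100, 120, 0 → max 120
Smallest max regret = 120 → CropD.

CropD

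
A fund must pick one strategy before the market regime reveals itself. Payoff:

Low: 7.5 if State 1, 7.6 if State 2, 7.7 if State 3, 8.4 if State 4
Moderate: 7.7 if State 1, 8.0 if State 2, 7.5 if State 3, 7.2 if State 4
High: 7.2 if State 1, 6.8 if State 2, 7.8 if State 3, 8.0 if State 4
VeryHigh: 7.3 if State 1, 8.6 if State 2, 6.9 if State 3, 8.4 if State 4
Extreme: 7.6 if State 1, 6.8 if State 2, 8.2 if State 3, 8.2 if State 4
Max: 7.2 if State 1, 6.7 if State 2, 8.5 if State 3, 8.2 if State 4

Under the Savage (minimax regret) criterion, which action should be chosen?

Low

Column bests: State 1=7.7, State 2=8.6, State 3=8.5, State 4=8.4.
Low regrets: 0.2, 1.0, 0.8, 0.0 → max 1.0
Moderate regrets: 0.0, 0.6, 1.0, 1.2 → max 1.2
High regrets: 0.5, 1.8, 0.7, 0.4 → max 1.8
VeryHigh regrets: 0.4, 0.0, 1.6, 0.0 → max 1.6
Extreme regrets: 0.1, 1.8, 0.3, 0.2 → max 1.8
Max regrets: 0.5, 1.9, 0.0, 0.2 → max 1.9
Smallest max regret = 1.0 → Low.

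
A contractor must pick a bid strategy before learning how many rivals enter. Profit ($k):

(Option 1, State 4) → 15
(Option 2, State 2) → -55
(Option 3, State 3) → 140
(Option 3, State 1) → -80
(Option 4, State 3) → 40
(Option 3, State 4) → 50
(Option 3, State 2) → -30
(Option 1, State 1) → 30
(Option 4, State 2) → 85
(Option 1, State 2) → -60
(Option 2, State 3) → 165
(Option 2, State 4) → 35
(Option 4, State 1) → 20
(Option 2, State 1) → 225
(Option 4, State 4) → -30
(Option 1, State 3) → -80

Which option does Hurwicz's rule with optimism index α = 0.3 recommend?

Option 1: 0.3·30 + 0.7·(-80) = -47
Option 2: 0.3·225 + 0.7·(-55) = 29
Option 3: 0.3·140 + 0.7·(-80) = -14
Option 4: 0.3·85 + 0.7·(-30) = 4.5
Highest Hurwicz score = 29 → Option 2.

Option 2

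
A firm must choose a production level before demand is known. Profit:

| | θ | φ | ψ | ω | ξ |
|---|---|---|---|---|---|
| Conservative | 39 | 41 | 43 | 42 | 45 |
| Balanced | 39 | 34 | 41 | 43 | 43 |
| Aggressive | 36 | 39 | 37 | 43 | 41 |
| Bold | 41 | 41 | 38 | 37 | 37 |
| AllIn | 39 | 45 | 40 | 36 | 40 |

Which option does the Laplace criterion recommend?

Conservative

Row averages: Conservative=42, Balanced=40, Aggressive=39.2, Bold=38.8, AllIn=40
Highest average = 42 → Conservative.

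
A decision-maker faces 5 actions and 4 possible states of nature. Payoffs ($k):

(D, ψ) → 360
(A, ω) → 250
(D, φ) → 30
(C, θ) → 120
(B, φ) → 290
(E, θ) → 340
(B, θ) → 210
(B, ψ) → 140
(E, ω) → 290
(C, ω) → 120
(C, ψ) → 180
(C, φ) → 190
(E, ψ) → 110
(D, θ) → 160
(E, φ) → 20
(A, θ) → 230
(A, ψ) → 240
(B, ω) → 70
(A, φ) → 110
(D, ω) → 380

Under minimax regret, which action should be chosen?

Column bests: θ=340, φ=290, ψ=360, ω=380.
A regrets: 110, 180, 120, 130 → max 180
B regrets: 130, 0, 220, 310 → max 310
C regrets: 220, 100, 180, 260 → max 260
D regrets: 180, 260, 0, 0 → max 260
E regrets: 0, 270, 250, 90 → max 270
Smallest max regret = 180 → A.

A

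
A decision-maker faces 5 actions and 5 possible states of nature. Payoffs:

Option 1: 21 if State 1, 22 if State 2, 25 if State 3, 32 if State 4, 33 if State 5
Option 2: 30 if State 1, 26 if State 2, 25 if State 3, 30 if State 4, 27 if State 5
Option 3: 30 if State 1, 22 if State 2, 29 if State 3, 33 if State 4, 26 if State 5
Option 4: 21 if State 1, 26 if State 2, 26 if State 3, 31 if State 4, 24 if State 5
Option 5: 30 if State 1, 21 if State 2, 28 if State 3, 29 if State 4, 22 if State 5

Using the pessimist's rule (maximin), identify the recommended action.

Option 2

Row minima: Option 1=21, Option 2=25, Option 3=22, Option 4=21, Option 5=21
Best worst-case = 25 → Option 2.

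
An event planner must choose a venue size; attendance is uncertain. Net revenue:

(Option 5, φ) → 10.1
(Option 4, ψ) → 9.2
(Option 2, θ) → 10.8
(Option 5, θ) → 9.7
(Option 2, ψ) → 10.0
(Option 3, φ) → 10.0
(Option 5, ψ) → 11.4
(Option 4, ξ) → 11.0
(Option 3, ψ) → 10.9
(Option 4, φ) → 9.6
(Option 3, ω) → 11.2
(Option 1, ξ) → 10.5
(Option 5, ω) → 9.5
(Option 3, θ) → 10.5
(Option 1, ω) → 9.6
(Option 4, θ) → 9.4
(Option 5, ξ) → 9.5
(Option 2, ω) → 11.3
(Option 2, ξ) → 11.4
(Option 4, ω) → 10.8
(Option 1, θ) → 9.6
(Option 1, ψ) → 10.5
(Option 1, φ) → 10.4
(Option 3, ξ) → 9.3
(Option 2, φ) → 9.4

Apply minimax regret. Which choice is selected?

Column bests: θ=10.8, φ=10.4, ψ=11.4, ω=11.3, ξ=11.4.
Option 1 regrets: 1.2, 0.0, 0.9, 1.7, 0.9 → max 1.7
Option 2 regrets: 0.0, 1.0, 1.4, 0.0, 0.0 → max 1.4
Option 3 regrets: 0.3, 0.4, 0.5, 0.1, 2.1 → max 2.1
Option 4 regrets: 1.4, 0.8, 2.2, 0.5, 0.4 → max 2.2
Option 5 regrets: 1.1, 0.3, 0.0, 1.8, 1.9 → max 1.9
Smallest max regret = 1.4 → Option 2.

Option 2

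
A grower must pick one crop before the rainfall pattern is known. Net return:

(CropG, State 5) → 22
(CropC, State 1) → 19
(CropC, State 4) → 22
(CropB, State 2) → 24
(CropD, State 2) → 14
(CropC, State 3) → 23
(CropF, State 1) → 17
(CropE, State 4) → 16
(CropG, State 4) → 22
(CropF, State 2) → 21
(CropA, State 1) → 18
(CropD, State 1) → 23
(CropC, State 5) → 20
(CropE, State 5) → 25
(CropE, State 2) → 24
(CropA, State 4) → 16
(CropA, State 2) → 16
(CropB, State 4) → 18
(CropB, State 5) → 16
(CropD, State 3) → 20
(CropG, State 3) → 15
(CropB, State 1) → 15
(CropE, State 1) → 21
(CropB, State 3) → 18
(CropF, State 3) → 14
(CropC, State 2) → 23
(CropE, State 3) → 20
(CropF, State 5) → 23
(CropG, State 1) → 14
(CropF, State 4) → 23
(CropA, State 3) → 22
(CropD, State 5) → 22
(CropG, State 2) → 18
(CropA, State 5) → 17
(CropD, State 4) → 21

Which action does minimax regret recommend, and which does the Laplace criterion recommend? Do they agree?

minimax regret → CropC; laplace → CropC (agree)

Column bests: State 1=23, State 2=24, State 3=23, State 4=23, State 5=25.
CropF regrets: 6, 3, 9, 0, 2 → max 9
CropC regrets: 4, 1, 0, 1, 5 → max 5
CropD regrets: 0, 10, 3, 2, 3 → max 10
CropA regrets: 5, 8, 1, 7, 8 → max 8
CropG regrets: 9, 6, 8, 1, 3 → max 9
CropE regrets: 2, 0, 3, 7, 0 → max 7
CropB regrets: 8, 0, 5, 5, 9 → max 9
Smallest max regret = 5 → CropC.
Row averages: CropF=19.6, CropC=21.4, CropD=20, CropA=17.8, CropG=18.2, CropE=21.2, CropB=18.2
Highest average = 21.4 → CropC.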